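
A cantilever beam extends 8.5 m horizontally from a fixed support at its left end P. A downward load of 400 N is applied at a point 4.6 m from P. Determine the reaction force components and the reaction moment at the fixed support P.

P_x = 0, P_y = 400.0 N, M_P = 1840 N·m

ΣF_x = 0: P_x = 0.
ΣF_y = 0: P_y − 400 = 0 → P_y = 400.0 N.
ΣM about P: M_P − 400·4.6 = 0 → M_P = 1840 N·m.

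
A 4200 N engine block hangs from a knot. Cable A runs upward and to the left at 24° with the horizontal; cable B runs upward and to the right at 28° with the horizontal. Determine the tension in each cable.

T_A = 4706 N, T_B = 4869 N

ΣF_x = 0: −T_A·cos24° + T_B·cos28° = 0 → T_B = 1.03465·T_A.
ΣF_y = 0: T_A·sin24° + T_B·sin28° = 4200.
Substitute: T_A·(0.406737 + 1.03465·0.469472) = 4200 → T_A = 4706.01 ≈ 4706 N.
Then T_B = 1.03465 × 4706.01 = 4869 N.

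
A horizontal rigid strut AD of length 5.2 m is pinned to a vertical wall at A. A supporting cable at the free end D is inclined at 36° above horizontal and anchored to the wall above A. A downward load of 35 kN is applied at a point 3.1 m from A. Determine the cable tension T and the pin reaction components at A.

T = 35.50 kN, A_x = 28.72 kN, A_y = 14.13 kN

ΣM about A: T·sin36°·5.2 − 35·3.1 = 0 → T = 108.5/(5.2·0.587785) = 35.4983 ≈ 35.50 kN.
ΣF_x = 0: A_x − T·cos36° = 0 → A_x = 35.4983 × 0.809017 = 28.72 kN.
ΣF_y = 0: A_y + T·sin36° − 35 = 0 → A_y = 35 − 35.4983 × 0.587785 = 14.13 kN.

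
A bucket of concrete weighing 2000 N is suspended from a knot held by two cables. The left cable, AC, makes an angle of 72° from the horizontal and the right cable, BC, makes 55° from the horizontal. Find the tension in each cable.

ΣF_x = 0: −T_AC·cos72° + T_BC·cos55° = 0 → T_BC = 0.538755·T_AC.
ΣF_y = 0: T_AC·sin72° + T_BC·sin55° = 2000.
Substitute: T_AC·(0.951057 + 0.538755·0.819152) = 2000 → T_AC = 1436.39 ≈ 1436 N.
Then T_BC = 0.538755 × 1436.39 = 773.9 N.

T_AC = 1436 N, T_BC = 773.9 N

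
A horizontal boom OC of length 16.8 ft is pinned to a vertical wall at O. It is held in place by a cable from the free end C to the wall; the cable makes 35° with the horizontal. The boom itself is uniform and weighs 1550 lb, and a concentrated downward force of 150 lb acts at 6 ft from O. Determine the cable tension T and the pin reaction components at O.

ΣM about O: T·sin35°·16.8 − 1550·8.4 − 150·6 = 0 → T = 13920/(16.8·0.573576) = 1444.57 ≈ 1445 lb.
ΣF_x = 0: O_x − T·cos35° = 0 → O_x = 1444.57 × 0.819152 = 1183 lb.
ΣF_y = 0: O_y + T·sin35° − 1550 − 150 = 0 → O_y = 1700 − 1444.57 × 0.573576 = 871.4 lb.

T = 1445 lb, O_x = 1183 lb, O_y = 871.4 lb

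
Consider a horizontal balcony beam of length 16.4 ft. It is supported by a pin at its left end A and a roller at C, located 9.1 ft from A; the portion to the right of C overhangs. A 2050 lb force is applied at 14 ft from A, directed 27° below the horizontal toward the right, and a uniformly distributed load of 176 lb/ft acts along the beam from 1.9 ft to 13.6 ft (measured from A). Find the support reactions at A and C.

A_x = -1827 lb, A_y = -195.6 lb, C_y = 3186 lb

Resultant of the distributed load: 176 × 11.7 = 2059.2 lb at 7.75 ft from A.
ΣM about A: C_y·9.1 − 2050·sin27°·14 − (176·11.7)·7.75 = 0 → C_y = 28988.3/9.1 = 3185.53 ≈ 3186 lb.
ΣF_y = 0: A_y + 3185.53 − 2050·sin27° − 176·11.7 = 0 → A_y = -195.6 lb.
ΣF_x = 0: A_x + 2050·cos27° = 0 → A_x = -1827 lb.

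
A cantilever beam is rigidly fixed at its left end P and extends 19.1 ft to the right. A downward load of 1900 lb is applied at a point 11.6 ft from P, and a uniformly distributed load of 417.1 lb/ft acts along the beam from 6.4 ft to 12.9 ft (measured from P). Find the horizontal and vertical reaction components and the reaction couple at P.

P_x = 0, P_y = 4611 lb, M_P = 48200 lb·ft

Resultant of the distributed load: 417.1 × 6.5 = 2711.15 lb at 9.65 ft from P.
ΣF_x = 0: P_x = 0.
ΣF_y = 0: P_y − 1900 − 417.1·6.5 = 0 → P_y = 4611 lb.
ΣM about P: M_P − 1900·11.6 − (417.1·6.5)·9.65 = 0 → M_P = 48200 lb·ft.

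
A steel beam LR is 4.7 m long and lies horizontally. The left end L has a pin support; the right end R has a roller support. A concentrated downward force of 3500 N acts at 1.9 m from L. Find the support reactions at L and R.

Taking moments about L: R_y·4.7 − 3500·1.9 = 0 → R_y = 6650/4.7 = 1414.89 ≈ 1415 N.
ΣF_y = 0: L_y + 1414.89 − 3500 = 0 → L_y = 2085 N.
ΣF_x = 0: no horizontal applied forces, so L_x = 0.

L_x = 0, L_y = 2085 N, R_y = 1415 N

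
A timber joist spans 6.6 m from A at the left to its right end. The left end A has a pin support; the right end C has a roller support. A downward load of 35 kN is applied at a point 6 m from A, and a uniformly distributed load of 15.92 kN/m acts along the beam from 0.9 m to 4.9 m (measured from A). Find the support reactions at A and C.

A_x = 0, A_y = 38.88 kN, C_y = 59.80 kN

Resultant of the distributed load: 15.92 × 4 = 63.68 kN at 2.9 m from A.
Moments about A: C_y·6.6 − 35·6 − (15.92·4)·2.9 = 0 → C_y = 394.672/6.6 = 59.7988 ≈ 59.80 kN.
ΣF_y = 0: A_y + 59.7988 − 35 − 15.92·4 = 0 → A_y = 38.88 kN.
ΣF_x = 0: no horizontal applied forces, so A_x = 0.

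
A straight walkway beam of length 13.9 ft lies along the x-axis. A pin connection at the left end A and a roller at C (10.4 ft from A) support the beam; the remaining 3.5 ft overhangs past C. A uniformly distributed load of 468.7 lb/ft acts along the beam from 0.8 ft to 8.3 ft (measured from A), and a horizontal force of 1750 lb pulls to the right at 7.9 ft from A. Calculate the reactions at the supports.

A_x = -1750 lb, A_y = 1977 lb, C_y = 1538 lb

Resultant of the distributed load: 468.7 × 7.5 = 3515.25 lb at 4.55 ft from A.
Moments about A: C_y·10.4 − (468.7·7.5)·4.55 = 0 → C_y = 15994.3875/10.4 = 1537.92 ≈ 1538 lb.
ΣF_y = 0: A_y + 1537.92 − 468.7·7.5 = 0 → A_y = 1977 lb.
ΣF_x = 0: A_x + 1750 = 0 → A_x = -1750 lb.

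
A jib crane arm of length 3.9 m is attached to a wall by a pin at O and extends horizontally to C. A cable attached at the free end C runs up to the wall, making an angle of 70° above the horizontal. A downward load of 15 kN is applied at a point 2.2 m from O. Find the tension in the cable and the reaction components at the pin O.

T = 9.005 kN, O_x = 3.080 kN, O_y = 6.538 kN

ΣM about O: T·sin70°·3.9 − 15·2.2 = 0 → T = 33/(3.9·0.939693) = 9.00458 ≈ 9.005 kN.
ΣF_x = 0: O_x − T·cos70° = 0 → O_x = 9.00458 × 0.34202 = 3.080 kN.
ΣF_y = 0: O_y + T·sin70° − 15 = 0 → O_y = 15 − 9.00458 × 0.939693 = 6.538 kN.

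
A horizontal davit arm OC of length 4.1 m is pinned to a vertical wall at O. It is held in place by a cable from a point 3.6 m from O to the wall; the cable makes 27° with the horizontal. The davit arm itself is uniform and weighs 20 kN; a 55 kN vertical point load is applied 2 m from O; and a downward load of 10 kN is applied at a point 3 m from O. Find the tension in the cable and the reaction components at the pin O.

T = 110.7 kN, O_x = 98.68 kN, O_y = 34.72 kN

ΣM about O: T·sin27°·3.6 − 20·2.05 − 55·2 − 10·3 = 0 → T = 181/(3.6·0.45399) = 110.746 ≈ 110.7 kN.
ΣF_x = 0: O_x − T·cos27° = 0 → O_x = 110.746 × 0.891007 = 98.68 kN.
ΣF_y = 0: O_y + T·sin27° − 20 − 55 − 10 = 0 → O_y = 85 − 110.746 × 0.45399 = 34.72 kN.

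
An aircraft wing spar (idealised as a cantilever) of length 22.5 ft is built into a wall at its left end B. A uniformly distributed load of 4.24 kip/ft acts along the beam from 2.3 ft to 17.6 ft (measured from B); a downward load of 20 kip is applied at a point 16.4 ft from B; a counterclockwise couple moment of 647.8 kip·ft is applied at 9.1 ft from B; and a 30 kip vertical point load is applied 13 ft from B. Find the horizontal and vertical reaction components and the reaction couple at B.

Resultant of the distributed load: 4.24 × 15.3 = 64.872 kip at 9.95 ft from B.
ΣF_x = 0: B_x = 0.
ΣF_y = 0: B_y − 4.24·15.3 − 20 − 30 = 0 → B_y = 114.9 kip.
ΣM about B: M_B − (4.24·15.3)·9.95 − 20·16.4 + 647.8 − 30·13 = 0 → M_B = 715.7 kip·ft.

B_x = 0, B_y = 114.9 kip, M_B = 715.7 kip·ft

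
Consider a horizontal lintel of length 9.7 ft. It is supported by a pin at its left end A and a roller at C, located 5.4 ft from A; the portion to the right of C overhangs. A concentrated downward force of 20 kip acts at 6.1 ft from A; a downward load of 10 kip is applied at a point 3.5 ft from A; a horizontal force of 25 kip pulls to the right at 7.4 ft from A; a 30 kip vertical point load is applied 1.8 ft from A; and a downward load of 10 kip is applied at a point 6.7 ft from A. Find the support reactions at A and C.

Taking moments about A: C_y·5.4 − 20·6.1 − 10·3.5 − 30·1.8 − 10·6.7 = 0 → C_y = 278/5.4 = 51.4815 ≈ 51.48 kip.
ΣF_y = 0: A_y + 51.4815 − 20 − 10 − 30 − 10 = 0 → A_y = 18.52 kip.
ΣF_x = 0: A_x + 25 = 0 → A_x = -25.00 kip.

A_x = -25.00 kip, A_y = 18.52 kip, C_y = 51.48 kip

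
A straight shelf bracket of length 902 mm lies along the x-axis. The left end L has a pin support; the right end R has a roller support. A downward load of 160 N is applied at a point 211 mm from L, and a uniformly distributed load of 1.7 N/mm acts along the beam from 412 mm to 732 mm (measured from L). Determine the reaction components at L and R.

Resultant of the distributed load: 1.7 × 320 = 544 N at 572 mm from L.
Taking moments about L: R_y·902 − 160·211 − (1.7·320)·572 = 0 → R_y = 344928/902 = 382.404 ≈ 382.4 N.
ΣF_y = 0: L_y + 382.404 − 160 − 1.7·320 = 0 → L_y = 321.6 N.
ΣF_x = 0: no horizontal applied forces, so L_x = 0.

L_x = 0, L_y = 321.6 N, R_y = 382.4 N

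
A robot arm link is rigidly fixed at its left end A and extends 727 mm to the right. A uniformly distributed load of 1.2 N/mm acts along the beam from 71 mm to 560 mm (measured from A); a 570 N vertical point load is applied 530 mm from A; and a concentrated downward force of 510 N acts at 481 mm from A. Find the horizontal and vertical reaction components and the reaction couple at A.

A_x = 0, A_y = 1667 N, M_A = 732500 N·mm

Resultant of the distributed load: 1.2 × 489 = 586.8 N at 315.5 mm from A.
ΣF_x = 0: A_x = 0.
ΣF_y = 0: A_y − 1.2·489 − 570 − 510 = 0 → A_y = 1667 N.
ΣM about A: M_A − (1.2·489)·315.5 − 570·530 − 510·481 = 0 → M_A = 732500 N·mm.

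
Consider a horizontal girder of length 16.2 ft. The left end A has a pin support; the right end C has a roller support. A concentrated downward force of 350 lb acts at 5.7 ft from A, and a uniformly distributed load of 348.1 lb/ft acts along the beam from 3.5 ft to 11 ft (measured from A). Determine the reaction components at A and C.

A_x = 0, A_y = 1669 lb, C_y = 1292 lb

Resultant of the distributed load: 348.1 × 7.5 = 2610.75 lb at 7.25 ft from A.
Taking moments about A: C_y·16.2 − 350·5.7 − (348.1·7.5)·7.25 = 0 → C_y = 20922.9375/16.2 = 1291.54 ≈ 1292 lb.
ΣF_y = 0: A_y + 1291.54 − 350 − 348.1·7.5 = 0 → A_y = 1669 lb.
ΣF_x = 0: no horizontal applied forces, so A_x = 0.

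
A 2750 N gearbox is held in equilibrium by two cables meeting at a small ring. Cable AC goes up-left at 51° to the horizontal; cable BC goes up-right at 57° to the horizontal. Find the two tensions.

ΣF_x = 0: −T_AC·cos51° + T_BC·cos57° = 0 → T_BC = 1.15548·T_AC.
ΣF_y = 0: T_AC·sin51° + T_BC·sin57° = 2750.
Substitute: T_AC·(0.777146 + 1.15548·0.838671) = 2750 → T_AC = 1574.84 ≈ 1575 N.
Then T_BC = 1.15548 × 1574.84 = 1820 N.

T_AC = 1575 N, T_BC = 1820 N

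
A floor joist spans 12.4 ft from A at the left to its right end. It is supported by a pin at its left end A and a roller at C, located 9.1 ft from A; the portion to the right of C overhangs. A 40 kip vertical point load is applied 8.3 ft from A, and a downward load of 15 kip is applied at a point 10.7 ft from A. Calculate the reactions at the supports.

A_x = 0, A_y = 0.8791 kip, C_y = 54.12 kip

ΣM about A: C_y·9.1 − 40·8.3 − 15·10.7 = 0 → C_y = 492.5/9.1 = 54.1209 ≈ 54.12 kip.
ΣF_y = 0: A_y + 54.1209 − 40 − 15 = 0 → A_y = 0.8791 kip.
ΣF_x = 0: no horizontal applied forces, so A_x = 0.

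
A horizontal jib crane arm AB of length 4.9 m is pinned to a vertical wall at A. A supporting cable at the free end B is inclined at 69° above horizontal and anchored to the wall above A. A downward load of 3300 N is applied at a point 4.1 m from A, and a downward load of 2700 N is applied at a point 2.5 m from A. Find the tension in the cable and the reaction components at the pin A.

ΣM about A: T·sin69°·4.9 − 3300·4.1 − 2700·2.5 = 0 → T = 20280/(4.9·0.93358) = 4433.23 ≈ 4433 N.
ΣF_x = 0: A_x − T·cos69° = 0 → A_x = 4433.23 × 0.358368 = 1589 N.
ΣF_y = 0: A_y + T·sin69° − 3300 − 2700 = 0 → A_y = 6000 − 4433.23 × 0.93358 = 1861 N.

T = 4433 N, A_x = 1589 N, A_y = 1861 N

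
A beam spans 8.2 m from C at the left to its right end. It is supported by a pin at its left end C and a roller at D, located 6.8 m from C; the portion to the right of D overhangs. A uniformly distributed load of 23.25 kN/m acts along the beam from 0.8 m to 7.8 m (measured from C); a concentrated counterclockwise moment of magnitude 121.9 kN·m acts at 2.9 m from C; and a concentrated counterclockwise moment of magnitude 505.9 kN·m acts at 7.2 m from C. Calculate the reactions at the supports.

C_x = 0, C_y = 152.2 kN, D_y = 10.59 kN

Resultant of the distributed load: 23.25 × 7 = 162.75 kN at 4.3 m from C.
Taking moments about C: D_y·6.8 − (23.25·7)·4.3 + 121.9 + 505.9 = 0 → D_y = 72.025/6.8 = 10.5919 ≈ 10.59 kN.
ΣF_y = 0: C_y + 10.5919 − 23.25·7 = 0 → C_y = 152.2 kN.
ΣF_x = 0: no horizontal applied forces, so C_x = 0.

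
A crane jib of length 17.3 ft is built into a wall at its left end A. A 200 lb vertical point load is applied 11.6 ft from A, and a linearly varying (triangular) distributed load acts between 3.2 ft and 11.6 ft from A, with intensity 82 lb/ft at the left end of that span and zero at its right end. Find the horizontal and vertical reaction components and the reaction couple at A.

A_x = 0, A_y = 544.4 lb, M_A = 4386 lb·ft

Resultant of the triangular load: ½ × 82 × 8.4 = 344.4 lb, acting at 6 ft from A (one-third of the span from the peak).
ΣF_x = 0: A_x = 0.
ΣF_y = 0: A_y − 200 − ½·82·8.4 = 0 → A_y = 544.4 lb.
ΣM about A: M_A − 200·11.6 − (½·82·8.4)·6 = 0 → M_A = 4386 lb·ft.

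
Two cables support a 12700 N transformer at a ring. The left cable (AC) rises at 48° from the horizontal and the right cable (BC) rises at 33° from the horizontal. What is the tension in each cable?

ΣF_x = 0: −T_AC·cos48° + T_BC·cos33° = 0 → T_BC = 0.797847·T_AC.
ΣF_y = 0: T_AC·sin48° + T_BC·sin33° = 12700.
Substitute: T_AC·(0.743145 + 0.797847·0.544639) = 12700 → T_AC = 10783.9 ≈ 10780 N.
Then T_BC = 0.797847 × 10783.9 = 8604 N.

T_AC = 10780 N, T_BC = 8604 N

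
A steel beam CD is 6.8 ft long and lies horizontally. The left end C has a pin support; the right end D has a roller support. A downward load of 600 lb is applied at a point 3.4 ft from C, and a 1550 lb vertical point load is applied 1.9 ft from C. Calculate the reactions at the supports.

C_x = 0, C_y = 1417 lb, D_y = 733.1 lb

Taking moments about C: D_y·6.8 − 600·3.4 − 1550·1.9 = 0 → D_y = 4985/6.8 = 733.088 ≈ 733.1 lb.
ΣF_y = 0: C_y + 733.088 − 600 − 1550 = 0 → C_y = 1417 lb.
ΣF_x = 0: no horizontal applied forces, so C_x = 0.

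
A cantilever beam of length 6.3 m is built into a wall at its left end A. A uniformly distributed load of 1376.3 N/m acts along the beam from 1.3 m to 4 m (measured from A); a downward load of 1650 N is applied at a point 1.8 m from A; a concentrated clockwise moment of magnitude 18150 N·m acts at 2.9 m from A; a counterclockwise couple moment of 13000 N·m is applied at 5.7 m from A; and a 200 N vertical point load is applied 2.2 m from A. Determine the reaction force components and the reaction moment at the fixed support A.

Resultant of the distributed load: 1376.3 × 2.7 = 3716.01 N at 2.65 m from A.
ΣF_x = 0: A_x = 0.
ΣF_y = 0: A_y − 1376.3·2.7 − 1650 − 200 = 0 → A_y = 5566 N.
ΣM about A: M_A − (1376.3·2.7)·2.65 − 1650·1.8 − 18150 + 13000 − 200·2.2 = 0 → M_A = 18410 N·m.

A_x = 0, A_y = 5566 N, M_A = 18410 N·m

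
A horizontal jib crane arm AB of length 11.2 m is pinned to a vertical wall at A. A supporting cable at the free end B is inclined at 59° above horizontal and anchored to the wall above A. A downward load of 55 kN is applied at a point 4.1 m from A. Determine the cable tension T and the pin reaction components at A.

T = 23.49 kN, A_x = 12.10 kN, A_y = 34.87 kN

ΣM about A: T·sin59°·11.2 − 55·4.1 = 0 → T = 225.5/(11.2·0.857167) = 23.4889 ≈ 23.49 kN.
ΣF_x = 0: A_x − T·cos59° = 0 → A_x = 23.4889 × 0.515038 = 12.10 kN.
ΣF_y = 0: A_y + T·sin59° − 55 = 0 → A_y = 55 − 23.4889 × 0.857167 = 34.87 kN.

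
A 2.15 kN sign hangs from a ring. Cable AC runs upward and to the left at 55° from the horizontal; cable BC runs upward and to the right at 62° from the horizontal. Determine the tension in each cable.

T_AC = 1.133 kN, T_BC = 1.384 kN

ΣF_x = 0: −T_AC·cos55° + T_BC·cos62° = 0 → T_BC = 1.22175·T_AC.
ΣF_y = 0: T_AC·sin55° + T_BC·sin62° = 2.15.
Substitute: T_AC·(0.819152 + 1.22175·0.882948) = 2.15 → T_AC = 1.13283 ≈ 1.133 kN.
Then T_BC = 1.22175 × 1.13283 = 1.384 kN.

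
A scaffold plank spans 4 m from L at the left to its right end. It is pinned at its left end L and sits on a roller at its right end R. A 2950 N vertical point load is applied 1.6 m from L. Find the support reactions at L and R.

Taking moments about L: R_y·4 − 2950·1.6 = 0 → R_y = 4720/4 = 1180 N.
ΣF_y = 0: L_y + 1180 − 2950 = 0 → L_y = 1770 N.
ΣF_x = 0: no horizontal applied forces, so L_x = 0.

L_x = 0, L_y = 1770 N, R_y = 1180 N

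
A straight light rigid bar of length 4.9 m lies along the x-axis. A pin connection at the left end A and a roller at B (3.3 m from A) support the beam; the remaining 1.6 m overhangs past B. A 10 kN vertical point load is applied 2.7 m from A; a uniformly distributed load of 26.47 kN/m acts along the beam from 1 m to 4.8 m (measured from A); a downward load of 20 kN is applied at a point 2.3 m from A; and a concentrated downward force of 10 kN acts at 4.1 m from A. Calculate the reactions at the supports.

Resultant of the distributed load: 26.47 × 3.8 = 100.586 kN at 2.9 m from A.
Taking moments about A: B_y·3.3 − 10·2.7 − (26.47·3.8)·2.9 − 20·2.3 − 10·4.1 = 0 → B_y = 405.6994/3.3 = 122.939 ≈ 122.9 kN.
ΣF_y = 0: A_y + 122.939 − 10 − 26.47·3.8 − 20 − 10 = 0 → A_y = 17.65 kN.
ΣF_x = 0: no horizontal applied forces, so A_x = 0.

A_x = 0, A_y = 17.65 kN, B_y = 122.9 kN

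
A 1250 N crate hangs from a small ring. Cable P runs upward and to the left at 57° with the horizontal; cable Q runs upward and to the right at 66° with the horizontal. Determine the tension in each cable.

T_P = 606.2 N, T_Q = 811.8 N

ΣF_x = 0: −T_P·cos57° + T_Q·cos66° = 0 → T_Q = 1.33905·T_P.
ΣF_y = 0: T_P·sin57° + T_Q·sin66° = 1250.
Substitute: T_P·(0.838671 + 1.33905·0.913545) = 1250 → T_P = 606.221 ≈ 606.2 N.
Then T_Q = 1.33905 × 606.221 = 811.8 N.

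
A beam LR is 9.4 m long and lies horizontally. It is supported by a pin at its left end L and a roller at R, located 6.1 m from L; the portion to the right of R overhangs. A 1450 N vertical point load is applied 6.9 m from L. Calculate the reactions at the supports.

L_x = 0, L_y = -190.2 N, R_y = 1640 N

Moments about L: R_y·6.1 − 1450·6.9 = 0 → R_y = 10005/6.1 = 1640.16 ≈ 1640 N.
ΣF_y = 0: L_y + 1640.16 − 1450 = 0 → L_y = -190.2 N.
ΣF_x = 0: no horizontal applied forces, so L_x = 0.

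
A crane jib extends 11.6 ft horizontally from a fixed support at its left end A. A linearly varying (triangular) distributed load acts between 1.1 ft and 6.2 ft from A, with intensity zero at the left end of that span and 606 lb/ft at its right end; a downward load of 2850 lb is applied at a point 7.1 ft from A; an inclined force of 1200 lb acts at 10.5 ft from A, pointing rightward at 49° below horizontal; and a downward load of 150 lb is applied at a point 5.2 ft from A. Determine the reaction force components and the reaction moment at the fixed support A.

Resultant of the triangular load: ½ × 606 × 5.1 = 1545.3 lb, acting at 4.5 ft from A (one-third of the span from the peak).
ΣF_x = 0: A_x + 1200·cos49° = 0 → A_x = -787.3 lb.
ΣF_y = 0: A_y − ½·606·5.1 − 2850 − 1200·sin49° − 150 = 0 → A_y = 5451 lb.
ΣM about A: M_A − (½·606·5.1)·4.5 − 2850·7.1 − 1200·sin49°·10.5 − 150·5.2 = 0 → M_A = 37480 lb·ft.

A_x = -787.3 lb, A_y = 5451 lb, M_A = 37480 lb·ft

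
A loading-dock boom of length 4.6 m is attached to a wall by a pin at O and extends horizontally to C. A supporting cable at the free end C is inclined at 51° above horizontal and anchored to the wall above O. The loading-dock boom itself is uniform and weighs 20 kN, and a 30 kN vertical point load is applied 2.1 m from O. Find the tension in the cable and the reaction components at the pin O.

ΣM about O: T·sin51°·4.6 − 20·2.3 − 30·2.1 = 0 → T = 109/(4.6·0.777146) = 30.4906 ≈ 30.49 kN.
ΣF_x = 0: O_x − T·cos51° = 0 → O_x = 30.4906 × 0.62932 = 19.19 kN.
ΣF_y = 0: O_y + T·sin51° − 20 − 30 = 0 → O_y = 50 − 30.4906 × 0.777146 = 26.30 kN.

T = 30.49 kN, O_x = 19.19 kN, O_y = 26.30 kN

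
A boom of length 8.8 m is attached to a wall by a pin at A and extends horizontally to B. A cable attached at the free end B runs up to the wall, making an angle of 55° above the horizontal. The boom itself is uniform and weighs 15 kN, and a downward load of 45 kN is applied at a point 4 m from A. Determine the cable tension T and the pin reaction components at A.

T = 34.13 kN, A_x = 19.57 kN, A_y = 32.05 kN

ΣM about A: T·sin55°·8.8 − 15·4.4 − 45·4 = 0 → T = 246/(8.8·0.819152) = 34.1262 ≈ 34.13 kN.
ΣF_x = 0: A_x − T·cos55° = 0 → A_x = 34.1262 × 0.573576 = 19.57 kN.
ΣF_y = 0: A_y + T·sin55° − 15 − 45 = 0 → A_y = 60 − 34.1262 × 0.819152 = 32.05 kN.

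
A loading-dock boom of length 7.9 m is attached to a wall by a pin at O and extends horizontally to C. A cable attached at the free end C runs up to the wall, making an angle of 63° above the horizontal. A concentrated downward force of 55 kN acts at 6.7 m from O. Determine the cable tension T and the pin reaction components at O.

ΣM about O: T·sin63°·7.9 − 55·6.7 = 0 → T = 368.5/(7.9·0.891007) = 52.3515 ≈ 52.35 kN.
ΣF_x = 0: O_x − T·cos63° = 0 → O_x = 52.3515 × 0.45399 = 23.77 kN.
ΣF_y = 0: O_y + T·sin63° − 55 = 0 → O_y = 55 − 52.3515 × 0.891007 = 8.354 kN.

T = 52.35 kN, O_x = 23.77 kN, O_y = 8.354 kN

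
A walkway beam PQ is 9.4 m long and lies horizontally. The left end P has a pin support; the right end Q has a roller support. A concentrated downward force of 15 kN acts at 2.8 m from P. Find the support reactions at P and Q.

ΣM about P: Q_y·9.4 − 15·2.8 = 0 → Q_y = 42/9.4 = 4.46809 ≈ 4.468 kN.
ΣF_y = 0: P_y + 4.46809 − 15 = 0 → P_y = 10.53 kN.
ΣF_x = 0: no horizontal applied forces, so P_x = 0.

P_x = 0, P_y = 10.53 kN, Q_y = 4.468 kN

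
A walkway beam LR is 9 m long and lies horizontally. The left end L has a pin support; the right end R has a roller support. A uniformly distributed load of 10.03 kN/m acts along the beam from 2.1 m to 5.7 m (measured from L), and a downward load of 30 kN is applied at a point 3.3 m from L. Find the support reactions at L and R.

Resultant of the distributed load: 10.03 × 3.6 = 36.108 kN at 3.9 m from L.
Taking moments about L: R_y·9 − (10.03·3.6)·3.9 − 30·3.3 = 0 → R_y = 239.8212/9 = 26.6468 ≈ 26.65 kN.
ΣF_y = 0: L_y + 26.6468 − 10.03·3.6 − 30 = 0 → L_y = 39.46 kN.
ΣF_x = 0: no horizontal applied forces, so L_x = 0.

L_x = 0, L_y = 39.46 kN, R_y = 26.65 kN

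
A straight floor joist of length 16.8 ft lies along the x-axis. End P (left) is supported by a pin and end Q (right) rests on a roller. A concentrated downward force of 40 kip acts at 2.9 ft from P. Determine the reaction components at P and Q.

P_x = 0, P_y = 33.10 kip, Q_y = 6.905 kip

ΣM about P: Q_y·16.8 − 40·2.9 = 0 → Q_y = 116/16.8 = 6.90476 ≈ 6.905 kip.
ΣF_y = 0: P_y + 6.90476 − 40 = 0 → P_y = 33.10 kip.
ΣF_x = 0: no horizontal applied forces, so P_x = 0.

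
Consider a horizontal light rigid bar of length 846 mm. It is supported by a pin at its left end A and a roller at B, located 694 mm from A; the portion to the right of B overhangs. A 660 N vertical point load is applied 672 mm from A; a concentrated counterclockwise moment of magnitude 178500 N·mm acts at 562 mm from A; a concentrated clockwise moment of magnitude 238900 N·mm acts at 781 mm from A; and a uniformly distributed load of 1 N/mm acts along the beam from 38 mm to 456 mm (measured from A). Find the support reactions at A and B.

A_x = 0, A_y = 203.1 N, B_y = 874.9 N

Resultant of the distributed load: 1 × 418 = 418 N at 247 mm from A.
Taking moments about A: B_y·694 − 660·672 + 178500 − 238900 − (1·418)·247 = 0 → B_y = 607166/694 = 874.879 ≈ 874.9 N.
ΣF_y = 0: A_y + 874.879 − 660 − 1·418 = 0 → A_y = 203.1 N.
ΣF_x = 0: no horizontal applied forces, so A_x = 0.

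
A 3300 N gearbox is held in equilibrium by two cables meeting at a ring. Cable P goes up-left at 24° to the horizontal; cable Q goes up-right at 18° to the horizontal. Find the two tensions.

ΣF_x = 0: −T_P·cos24° + T_Q·cos18° = 0 → T_Q = 0.960559·T_P.
ΣF_y = 0: T_P·sin24° + T_Q·sin18° = 3300.
Substitute: T_P·(0.406737 + 0.960559·0.309017) = 3300 → T_P = 4690.39 ≈ 4690 N.
Then T_Q = 0.960559 × 4690.39 = 4505 N.

T_P = 4690 N, T_Q = 4505 N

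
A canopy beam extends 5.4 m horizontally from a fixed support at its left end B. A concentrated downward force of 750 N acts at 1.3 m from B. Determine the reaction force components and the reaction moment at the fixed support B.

B_x = 0, B_y = 750.0 N, M_B = 975.0 N·m

ΣF_x = 0: B_x = 0.
ΣF_y = 0: B_y − 750 = 0 → B_y = 750.0 N.
ΣM about B: M_B − 750·1.3 = 0 → M_B = 975.0 N·m.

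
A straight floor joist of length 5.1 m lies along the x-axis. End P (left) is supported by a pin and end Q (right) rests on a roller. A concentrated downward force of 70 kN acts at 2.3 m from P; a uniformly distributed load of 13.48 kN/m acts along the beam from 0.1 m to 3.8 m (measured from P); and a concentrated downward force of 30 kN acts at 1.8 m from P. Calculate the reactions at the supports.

P_x = 0, P_y = 88.65 kN, Q_y = 61.23 kN

Resultant of the distributed load: 13.48 × 3.7 = 49.876 kN at 1.95 m from P.
Moments about P: Q_y·5.1 − 70·2.3 − (13.48·3.7)·1.95 − 30·1.8 = 0 → Q_y = 312.2582/5.1 = 61.2271 ≈ 61.23 kN.
ΣF_y = 0: P_y + 61.2271 − 70 − 13.48·3.7 − 30 = 0 → P_y = 88.65 kN.
ΣF_x = 0: no horizontal applied forces, so P_x = 0.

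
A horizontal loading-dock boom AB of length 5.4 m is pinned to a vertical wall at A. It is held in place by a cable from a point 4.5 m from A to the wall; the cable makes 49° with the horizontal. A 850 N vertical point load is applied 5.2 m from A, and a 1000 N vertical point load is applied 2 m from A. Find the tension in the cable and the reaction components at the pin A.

T = 1890 N, A_x = 1240 N, A_y = 423.3 N

ΣM about A: T·sin49°·4.5 − 850·5.2 − 1000·2 = 0 → T = 6420/(4.5·0.75471) = 1890.35 ≈ 1890 N.
ΣF_x = 0: A_x − T·cos49° = 0 → A_x = 1890.35 × 0.656059 = 1240 N.
ΣF_y = 0: A_y + T·sin49° − 850 − 1000 = 0 → A_y = 1850 − 1890.35 × 0.75471 = 423.3 N.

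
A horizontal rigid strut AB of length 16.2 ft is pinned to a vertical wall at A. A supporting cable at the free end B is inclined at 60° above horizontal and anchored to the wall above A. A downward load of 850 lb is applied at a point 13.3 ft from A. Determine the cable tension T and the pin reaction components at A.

T = 805.8 lb, A_x = 402.9 lb, A_y = 152.2 lb

ΣM about A: T·sin60°·16.2 − 850·13.3 = 0 → T = 11305/(16.2·0.866025) = 805.796 ≈ 805.8 lb.
ΣF_x = 0: A_x − T·cos60° = 0 → A_x = 805.796 × 0.5 = 402.9 lb.
ΣF_y = 0: A_y + T·sin60° − 850 = 0 → A_y = 850 − 805.796 × 0.866025 = 152.2 lb.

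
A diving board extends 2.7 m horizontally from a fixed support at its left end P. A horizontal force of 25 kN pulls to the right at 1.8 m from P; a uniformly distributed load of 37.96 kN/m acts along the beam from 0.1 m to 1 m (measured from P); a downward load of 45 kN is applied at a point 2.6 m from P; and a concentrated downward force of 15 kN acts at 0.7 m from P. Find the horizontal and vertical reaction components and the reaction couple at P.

Resultant of the distributed load: 37.96 × 0.9 = 34.164 kN at 0.55 m from P.
ΣF_x = 0: P_x + 25 = 0 → P_x = -25.00 kN.
ΣF_y = 0: P_y − 37.96·0.9 − 45 − 15 = 0 → P_y = 94.16 kN.
ΣM about P: M_P − (37.96·0.9)·0.55 − 45·2.6 − 15·0.7 = 0 → M_P = 146.3 kN·m.

P_x = -25.00 kN, P_y = 94.16 kN, M_P = 146.3 kN·m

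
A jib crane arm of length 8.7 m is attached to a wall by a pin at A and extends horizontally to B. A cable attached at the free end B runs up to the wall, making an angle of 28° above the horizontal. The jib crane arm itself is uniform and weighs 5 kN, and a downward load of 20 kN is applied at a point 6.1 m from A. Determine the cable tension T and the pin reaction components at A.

T = 35.19 kN, A_x = 31.08 kN, A_y = 8.477 kN

ΣM about A: T·sin28°·8.7 − 5·4.35 − 20·6.1 = 0 → T = 143.75/(8.7·0.469472) = 35.1948 ≈ 35.19 kN.
ΣF_x = 0: A_x − T·cos28° = 0 → A_x = 35.1948 × 0.882948 = 31.08 kN.
ΣF_y = 0: A_y + T·sin28° − 5 − 20 = 0 → A_y = 25 − 35.1948 × 0.469472 = 8.477 kN.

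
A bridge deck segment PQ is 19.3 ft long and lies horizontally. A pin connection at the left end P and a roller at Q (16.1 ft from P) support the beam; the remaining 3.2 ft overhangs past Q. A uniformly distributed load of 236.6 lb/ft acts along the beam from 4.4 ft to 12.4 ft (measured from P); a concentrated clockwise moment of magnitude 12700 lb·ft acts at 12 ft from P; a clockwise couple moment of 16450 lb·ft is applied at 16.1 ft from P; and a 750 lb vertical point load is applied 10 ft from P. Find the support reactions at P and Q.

P_x = 0, P_y = -621.1 lb, Q_y = 3264 lb

Resultant of the distributed load: 236.6 × 8 = 1892.8 lb at 8.4 ft from P.
Moments about P: Q_y·16.1 − (236.6·8)·8.4 − 12700 − 16450 − 750·10 = 0 → Q_y = 52549.52/16.1 = 3263.95 ≈ 3264 lb.
ΣF_y = 0: P_y + 3263.95 − 236.6·8 − 750 = 0 → P_y = -621.1 lb.
ΣF_x = 0: no horizontal applied forces, so P_x = 0.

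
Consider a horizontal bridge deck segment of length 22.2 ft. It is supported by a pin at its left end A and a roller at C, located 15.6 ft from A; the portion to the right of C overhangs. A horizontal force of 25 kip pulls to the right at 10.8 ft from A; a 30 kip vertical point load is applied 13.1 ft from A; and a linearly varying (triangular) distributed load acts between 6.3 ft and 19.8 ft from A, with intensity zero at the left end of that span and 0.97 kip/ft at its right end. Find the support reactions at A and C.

A_x = -25.00 kip, A_y = 4.934 kip, C_y = 31.61 kip

Resultant of the triangular load: ½ × 0.97 × 13.5 = 6.5475 kip, acting at 15.3 ft from A (one-third of the span from the peak).
Moments about A: C_y·15.6 − 30·13.1 − (½·0.97·13.5)·15.3 = 0 → C_y = 493.17675/15.6 = 31.6139 ≈ 31.61 kip.
ΣF_y = 0: A_y + 31.6139 − 30 − ½·0.97·13.5 = 0 → A_y = 4.934 kip.
ΣF_x = 0: A_x + 25 = 0 → A_x = -25.00 kip.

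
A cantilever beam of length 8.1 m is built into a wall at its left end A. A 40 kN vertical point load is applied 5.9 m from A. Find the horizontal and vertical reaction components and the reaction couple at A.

ΣF_x = 0: A_x = 0.
ΣF_y = 0: A_y − 40 = 0 → A_y = 40.00 kN.
ΣM about A: M_A − 40·5.9 = 0 → M_A = 236.0 kN·m.

A_x = 0, A_y = 40.00 kN, M_A = 236.0 kN·m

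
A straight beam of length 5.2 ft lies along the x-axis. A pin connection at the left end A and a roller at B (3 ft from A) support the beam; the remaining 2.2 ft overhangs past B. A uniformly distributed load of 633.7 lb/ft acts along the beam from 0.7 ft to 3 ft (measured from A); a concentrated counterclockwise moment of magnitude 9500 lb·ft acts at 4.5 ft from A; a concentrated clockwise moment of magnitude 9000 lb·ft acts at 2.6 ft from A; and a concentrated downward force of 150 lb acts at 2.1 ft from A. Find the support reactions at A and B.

Resultant of the distributed load: 633.7 × 2.3 = 1457.51 lb at 1.85 ft from A.
ΣM about A: B_y·3 − (633.7·2.3)·1.85 + 9500 − 9000 − 150·2.1 = 0 → B_y = 2511.3935/3 = 837.131 ≈ 837.1 lb.
ΣF_y = 0: A_y + 837.131 − 633.7·2.3 − 150 = 0 → A_y = 770.4 lb.
ΣF_x = 0: no horizontal applied forces, so A_x = 0.

A_x = 0, A_y = 770.4 lb, B_y = 837.1 lb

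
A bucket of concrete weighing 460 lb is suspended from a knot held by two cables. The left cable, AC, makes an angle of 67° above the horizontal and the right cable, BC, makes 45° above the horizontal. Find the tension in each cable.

T_AC = 350.8 lb, T_BC = 193.9 lb

ΣF_x = 0: −T_AC·cos67° + T_BC·cos45° = 0 → T_BC = 0.552577·T_AC.
ΣF_y = 0: T_AC·sin67° + T_BC·sin45° = 460.
Substitute: T_AC·(0.920505 + 0.552577·0.707107) = 460 → T_AC = 350.814 ≈ 350.8 lb.
Then T_BC = 0.552577 × 350.814 = 193.9 lb.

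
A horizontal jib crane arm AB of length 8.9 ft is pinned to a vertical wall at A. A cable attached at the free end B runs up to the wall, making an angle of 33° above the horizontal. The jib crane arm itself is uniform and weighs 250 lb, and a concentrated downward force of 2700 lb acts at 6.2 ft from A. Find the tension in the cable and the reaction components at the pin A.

ΣM about A: T·sin33°·8.9 − 250·4.45 − 2700·6.2 = 0 → T = 17852.5/(8.9·0.544639) = 3682.99 ≈ 3683 lb.
ΣF_x = 0: A_x − T·cos33° = 0 → A_x = 3682.99 × 0.838671 = 3089 lb.
ΣF_y = 0: A_y + T·sin33° − 250 − 2700 = 0 → A_y = 2950 − 3682.99 × 0.544639 = 944.1 lb.

T = 3683 lb, A_x = 3089 lb, A_y = 944.1 lb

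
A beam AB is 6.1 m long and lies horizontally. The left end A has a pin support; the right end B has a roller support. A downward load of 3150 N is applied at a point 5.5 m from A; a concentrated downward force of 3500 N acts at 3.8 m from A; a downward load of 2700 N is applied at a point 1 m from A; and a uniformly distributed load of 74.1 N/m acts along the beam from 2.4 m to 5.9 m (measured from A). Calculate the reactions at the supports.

Resultant of the distributed load: 74.1 × 3.5 = 259.35 N at 4.15 m from A.
Moments about A: B_y·6.1 − 3150·5.5 − 3500·3.8 − 2700·1 − (74.1·3.5)·4.15 = 0 → B_y = 34401.3025/6.1 = 5639.56 ≈ 5640 N.
ΣF_y = 0: A_y + 5639.56 − 3150 − 3500 − 2700 − 74.1·3.5 = 0 → A_y = 3970 N.
ΣF_x = 0: no horizontal applied forces, so A_x = 0.

A_x = 0, A_y = 3970 N, B_y = 5640 N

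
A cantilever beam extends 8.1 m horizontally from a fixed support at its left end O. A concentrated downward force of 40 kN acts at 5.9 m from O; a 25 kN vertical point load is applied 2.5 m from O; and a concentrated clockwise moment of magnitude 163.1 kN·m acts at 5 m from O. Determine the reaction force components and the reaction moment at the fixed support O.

O_x = 0, O_y = 65.00 kN, M_O = 461.6 kN·m

ΣF_x = 0: O_x = 0.
ΣF_y = 0: O_y − 40 − 25 = 0 → O_y = 65.00 kN.
ΣM about O: M_O − 40·5.9 − 25·2.5 − 163.1 = 0 → M_O = 461.6 kN·m.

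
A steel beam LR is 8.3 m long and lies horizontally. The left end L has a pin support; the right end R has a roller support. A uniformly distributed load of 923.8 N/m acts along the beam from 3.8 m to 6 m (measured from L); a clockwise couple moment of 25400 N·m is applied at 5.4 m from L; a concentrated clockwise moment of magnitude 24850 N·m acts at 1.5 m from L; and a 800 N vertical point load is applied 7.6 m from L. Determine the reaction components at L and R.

Resultant of the distributed load: 923.8 × 2.2 = 2032.36 N at 4.9 m from L.
Moments about L: R_y·8.3 − (923.8·2.2)·4.9 − 25400 − 24850 − 800·7.6 = 0 → R_y = 66288.564/8.3 = 7986.57 ≈ 7987 N.
ΣF_y = 0: L_y + 7986.57 − 923.8·2.2 − 800 = 0 → L_y = -5154 N.
ΣF_x = 0: no horizontal applied forces, so L_x = 0.

L_x = 0, L_y = -5154 N, R_y = 7987 N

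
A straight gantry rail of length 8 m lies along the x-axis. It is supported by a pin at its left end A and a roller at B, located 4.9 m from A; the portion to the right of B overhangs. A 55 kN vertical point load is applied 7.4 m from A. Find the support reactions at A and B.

A_x = 0, A_y = -28.06 kN, B_y = 83.06 kN

ΣM about A: B_y·4.9 − 55·7.4 = 0 → B_y = 407/4.9 = 83.0612 ≈ 83.06 kN.
ΣF_y = 0: A_y + 83.0612 − 55 = 0 → A_y = -28.06 kN.
ΣF_x = 0: no horizontal applied forces, so A_x = 0.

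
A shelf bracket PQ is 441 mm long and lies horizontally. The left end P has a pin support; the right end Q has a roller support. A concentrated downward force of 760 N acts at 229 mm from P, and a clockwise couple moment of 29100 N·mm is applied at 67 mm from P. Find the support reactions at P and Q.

P_x = 0, P_y = 299.4 N, Q_y = 460.6 N

Taking moments about P: Q_y·441 − 760·229 − 29100 = 0 → Q_y = 203140/441 = 460.635 ≈ 460.6 N.
ΣF_y = 0: P_y + 460.635 − 760 = 0 → P_y = 299.4 N.
ΣF_x = 0: no horizontal applied forces, so P_x = 0.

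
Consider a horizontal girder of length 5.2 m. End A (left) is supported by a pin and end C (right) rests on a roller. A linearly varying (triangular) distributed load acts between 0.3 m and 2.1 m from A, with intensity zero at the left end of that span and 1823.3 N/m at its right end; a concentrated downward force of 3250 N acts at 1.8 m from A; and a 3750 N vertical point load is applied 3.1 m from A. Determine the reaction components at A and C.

A_x = 0, A_y = 4807 N, C_y = 3834 N

Resultant of the triangular load: ½ × 1823.3 × 1.8 = 1640.97 N, acting at 1.5 m from A (one-third of the span from the peak).
Taking moments about A: C_y·5.2 − (½·1823.3·1.8)·1.5 − 3250·1.8 − 3750·3.1 = 0 → C_y = 19936.455/5.2 = 3833.93 ≈ 3834 N.
ΣF_y = 0: A_y + 3833.93 − ½·1823.3·1.8 − 3250 − 3750 = 0 → A_y = 4807 N.
ΣF_x = 0: no horizontal applied forces, so A_x = 0.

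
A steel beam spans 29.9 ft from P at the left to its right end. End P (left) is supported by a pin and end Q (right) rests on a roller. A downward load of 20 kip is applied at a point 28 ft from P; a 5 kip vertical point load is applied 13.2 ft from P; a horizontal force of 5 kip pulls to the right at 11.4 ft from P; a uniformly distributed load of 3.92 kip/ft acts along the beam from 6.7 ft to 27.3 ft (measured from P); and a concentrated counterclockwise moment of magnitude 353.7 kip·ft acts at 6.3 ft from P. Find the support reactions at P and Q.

P_x = -5.000 kip, P_y = 50.73 kip, Q_y = 55.02 kip

Resultant of the distributed load: 3.92 × 20.6 = 80.752 kip at 17 ft from P.
ΣM about P: Q_y·29.9 − 20·28 − 5·13.2 − (3.92·20.6)·17 + 353.7 = 0 → Q_y = 1645.084/29.9 = 55.0195 ≈ 55.02 kip.
ΣF_y = 0: P_y + 55.0195 − 20 − 5 − 3.92·20.6 = 0 → P_y = 50.73 kip.
ΣF_x = 0: P_x + 5 = 0 → P_x = -5.000 kip.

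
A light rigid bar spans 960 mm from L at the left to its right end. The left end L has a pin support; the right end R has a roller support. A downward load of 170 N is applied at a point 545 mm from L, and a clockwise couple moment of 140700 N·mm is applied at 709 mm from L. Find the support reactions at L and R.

Taking moments about L: R_y·960 − 170·545 − 140700 = 0 → R_y = 233350/960 = 243.073 ≈ 243.1 N.
ΣF_y = 0: L_y + 243.073 − 170 = 0 → L_y = -73.07 N.
ΣF_x = 0: no horizontal applied forces, so L_x = 0.

L_x = 0, L_y = -73.07 N, R_y = 243.1 N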